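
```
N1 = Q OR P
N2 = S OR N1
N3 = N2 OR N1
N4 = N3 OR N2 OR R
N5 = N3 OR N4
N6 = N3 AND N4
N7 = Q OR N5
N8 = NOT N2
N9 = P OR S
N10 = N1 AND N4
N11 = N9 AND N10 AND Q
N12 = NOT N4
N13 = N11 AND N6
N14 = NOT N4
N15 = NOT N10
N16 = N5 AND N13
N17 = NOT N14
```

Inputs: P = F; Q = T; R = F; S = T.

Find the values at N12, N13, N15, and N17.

N12 = F; N13 = T; N15 = F; N17 = T

N1 = Q OR P = T OR F = T
N2 = S OR N1 = T OR T = T
N3 = N2 OR N1 = T OR T = T
N4 = N3 OR N2 OR R = T OR T OR F = T
N6 = N3 AND N4 = T AND T = T
N9 = P OR S = F OR T = T
N10 = N1 AND N4 = T AND T = T
N11 = N9 AND N10 AND Q = T AND T AND T = T
N12 = NOT N4 = NOT T = F
N13 = N11 AND N6 = T AND T = T
N14 = NOT N4 = NOT T = F
N15 = NOT N10 = NOT T = F
N17 = NOT N14 = NOT F = T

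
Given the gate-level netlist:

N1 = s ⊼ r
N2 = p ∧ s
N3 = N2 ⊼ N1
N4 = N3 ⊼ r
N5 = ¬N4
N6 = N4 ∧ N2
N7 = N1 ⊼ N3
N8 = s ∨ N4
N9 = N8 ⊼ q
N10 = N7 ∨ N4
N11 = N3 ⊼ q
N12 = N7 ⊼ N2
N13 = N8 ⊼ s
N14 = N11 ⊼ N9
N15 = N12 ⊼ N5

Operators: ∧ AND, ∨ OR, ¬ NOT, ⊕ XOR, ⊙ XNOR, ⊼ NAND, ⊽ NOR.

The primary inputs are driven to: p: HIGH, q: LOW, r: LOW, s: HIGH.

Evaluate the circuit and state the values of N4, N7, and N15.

N4 = HIGH; N7 = HIGH; N15 = HIGH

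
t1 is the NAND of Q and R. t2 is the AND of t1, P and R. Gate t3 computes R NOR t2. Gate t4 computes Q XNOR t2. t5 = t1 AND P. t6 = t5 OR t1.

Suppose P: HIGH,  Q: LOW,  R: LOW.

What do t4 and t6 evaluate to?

t4 = HIGH, t6 = HIGH

t1 = Q NAND R = LOW NAND LOW = HIGH
t2 = t1 AND P AND R = HIGH AND HIGH AND LOW = LOW
t4 = Q XNOR t2 = LOW XNOR LOW = HIGH
t5 = t1 AND P = HIGH AND HIGH = HIGH
t6 = t5 OR t1 = HIGH OR HIGH = HIGH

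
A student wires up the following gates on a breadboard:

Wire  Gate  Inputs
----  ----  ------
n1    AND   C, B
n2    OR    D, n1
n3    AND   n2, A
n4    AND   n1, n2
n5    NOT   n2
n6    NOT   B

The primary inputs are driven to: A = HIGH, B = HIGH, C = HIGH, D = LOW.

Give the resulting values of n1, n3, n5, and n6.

n1 = C AND B = HIGH AND HIGH = HIGH
n2 = D OR n1 = LOW OR HIGH = HIGH
n3 = n2 AND A = HIGH AND HIGH = HIGH
n5 = NOT n2 = NOT HIGH = LOW
n6 = NOT B = NOT HIGH = LOW

n1 = HIGH, n3 = HIGH, n5 = LOW, n6 = LOW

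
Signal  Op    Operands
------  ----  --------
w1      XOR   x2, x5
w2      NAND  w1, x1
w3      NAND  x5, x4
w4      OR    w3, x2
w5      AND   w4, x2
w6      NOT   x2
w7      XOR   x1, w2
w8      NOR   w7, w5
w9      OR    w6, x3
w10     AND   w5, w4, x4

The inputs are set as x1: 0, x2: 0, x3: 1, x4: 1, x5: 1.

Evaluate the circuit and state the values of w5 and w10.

w3 = x5 NAND x4 = 1 NAND 1 = 0
w4 = w3 OR x2 = 0 OR 0 = 0
w5 = w4 AND x2 = 0 AND 0 = 0
w10 = w5 AND w4 AND x4 = 0 AND 0 AND 1 = 0

w5 = 0  w10 = 0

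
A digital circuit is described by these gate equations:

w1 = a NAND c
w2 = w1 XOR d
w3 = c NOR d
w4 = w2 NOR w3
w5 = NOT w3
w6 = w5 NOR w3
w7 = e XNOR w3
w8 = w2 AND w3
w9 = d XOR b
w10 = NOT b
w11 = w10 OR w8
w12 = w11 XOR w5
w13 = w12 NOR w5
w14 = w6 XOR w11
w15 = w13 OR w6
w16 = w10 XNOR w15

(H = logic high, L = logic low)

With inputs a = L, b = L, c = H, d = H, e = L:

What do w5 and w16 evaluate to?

w5 = H; w16 = L

w1 = a NAND c = L NAND H = H
w2 = w1 XOR d = H XOR H = L
w3 = c NOR d = H NOR H = L
w5 = NOT w3 = NOT L = H
w6 = w5 NOR w3 = H NOR L = L
w8 = w2 AND w3 = L AND L = L
w10 = NOT b = NOT L = H
w11 = w10 OR w8 = H OR L = H
w12 = w11 XOR w5 = H XOR H = L
w13 = w12 NOR w5 = L NOR H = L
w15 = w13 OR w6 = L OR L = L
w16 = w10 XNOR w15 = H XNOR L = L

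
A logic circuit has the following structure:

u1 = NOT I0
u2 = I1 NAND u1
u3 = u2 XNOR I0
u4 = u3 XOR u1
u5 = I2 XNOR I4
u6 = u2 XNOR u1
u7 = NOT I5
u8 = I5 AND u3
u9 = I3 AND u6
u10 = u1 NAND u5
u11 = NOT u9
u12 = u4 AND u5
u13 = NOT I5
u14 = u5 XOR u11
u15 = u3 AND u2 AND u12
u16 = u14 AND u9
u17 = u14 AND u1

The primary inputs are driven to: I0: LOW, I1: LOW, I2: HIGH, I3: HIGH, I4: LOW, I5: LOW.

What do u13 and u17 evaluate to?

u13 = HIGH; u17 = LOW

u1 = NOT I0 = NOT LOW = HIGH
u2 = I1 NAND u1 = LOW NAND HIGH = HIGH
u5 = I2 XNOR I4 = HIGH XNOR LOW = LOW
u6 = u2 XNOR u1 = HIGH XNOR HIGH = HIGH
u9 = I3 AND u6 = HIGH AND HIGH = HIGH
u11 = NOT u9 = NOT HIGH = LOW
u13 = NOT I5 = NOT LOW = HIGH
u14 = u5 XOR u11 = LOW XOR LOW = LOW
u17 = u14 AND u1 = LOW AND HIGH = LOW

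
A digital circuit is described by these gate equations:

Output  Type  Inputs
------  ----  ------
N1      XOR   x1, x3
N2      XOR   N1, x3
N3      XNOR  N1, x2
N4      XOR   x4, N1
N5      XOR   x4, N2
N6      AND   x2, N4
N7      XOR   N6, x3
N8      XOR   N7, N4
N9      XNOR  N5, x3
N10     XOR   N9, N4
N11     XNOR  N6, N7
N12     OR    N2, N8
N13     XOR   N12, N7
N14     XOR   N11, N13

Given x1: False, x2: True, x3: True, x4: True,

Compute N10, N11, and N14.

N10 = True, N11 = False, N14 = False

N1 = x1 XOR x3 = False XOR True = True
N2 = N1 XOR x3 = True XOR True = False
N4 = x4 XOR N1 = True XOR True = False
N5 = x4 XOR N2 = True XOR False = True
N6 = x2 AND N4 = True AND False = False
N7 = N6 XOR x3 = False XOR True = True
N8 = N7 XOR N4 = True XOR False = True
N9 = N5 XNOR x3 = True XNOR True = True
N10 = N9 XOR N4 = True XOR False = True
N11 = N6 XNOR N7 = False XNOR True = False
N12 = N2 OR N8 = False OR True = True
N13 = N12 XOR N7 = True XOR True = False
N14 = N11 XOR N13 = False XOR False = False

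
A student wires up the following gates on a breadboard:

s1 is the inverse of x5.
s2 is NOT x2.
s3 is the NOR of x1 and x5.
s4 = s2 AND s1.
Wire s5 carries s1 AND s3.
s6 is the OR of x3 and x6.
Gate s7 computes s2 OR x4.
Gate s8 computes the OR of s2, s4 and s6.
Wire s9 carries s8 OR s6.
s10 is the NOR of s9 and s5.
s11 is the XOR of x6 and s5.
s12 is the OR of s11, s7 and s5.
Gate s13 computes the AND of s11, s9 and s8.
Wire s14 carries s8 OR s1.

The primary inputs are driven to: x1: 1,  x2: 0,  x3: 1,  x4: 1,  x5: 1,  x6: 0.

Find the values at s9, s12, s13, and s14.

s1 = NOT x5 = NOT 1 = 0
s2 = NOT x2 = NOT 0 = 1
s3 = x1 NOR x5 = 1 NOR 1 = 0
s4 = s2 AND s1 = 1 AND 0 = 0
s5 = s1 AND s3 = 0 AND 0 = 0
s6 = x3 OR x6 = 1 OR 0 = 1
s7 = s2 OR x4 = 1 OR 1 = 1
s8 = s2 OR s4 OR s6 = 1 OR 0 OR 1 = 1
s9 = s8 OR s6 = 1 OR 1 = 1
s11 = x6 XOR s5 = 0 XOR 0 = 0
s12 = s11 OR s7 OR s5 = 0 OR 1 OR 0 = 1
s13 = s11 AND s9 AND s8 = 0 AND 1 AND 1 = 0
s14 = s8 OR s1 = 1 OR 0 = 1

s9 = 1, s12 = 1, s13 = 0, s14 = 1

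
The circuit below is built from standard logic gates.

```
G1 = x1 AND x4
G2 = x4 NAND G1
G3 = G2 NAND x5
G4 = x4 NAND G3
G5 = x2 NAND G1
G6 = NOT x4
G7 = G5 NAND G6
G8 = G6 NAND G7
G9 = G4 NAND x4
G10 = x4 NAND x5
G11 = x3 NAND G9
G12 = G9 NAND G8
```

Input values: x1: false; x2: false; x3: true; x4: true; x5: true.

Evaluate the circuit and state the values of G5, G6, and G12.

G5 = true, G6 = false, G12 = true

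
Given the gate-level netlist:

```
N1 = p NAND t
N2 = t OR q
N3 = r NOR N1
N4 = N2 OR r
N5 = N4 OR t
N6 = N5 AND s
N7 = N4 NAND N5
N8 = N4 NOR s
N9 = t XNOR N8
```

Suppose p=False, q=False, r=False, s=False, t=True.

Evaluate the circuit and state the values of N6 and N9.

N2 = t OR q = True OR False = True
N4 = N2 OR r = True OR False = True
N5 = N4 OR t = True OR True = True
N6 = N5 AND s = True AND False = False
N8 = N4 NOR s = True NOR False = False
N9 = t XNOR N8 = True XNOR False = False

N6 = False  N9 = False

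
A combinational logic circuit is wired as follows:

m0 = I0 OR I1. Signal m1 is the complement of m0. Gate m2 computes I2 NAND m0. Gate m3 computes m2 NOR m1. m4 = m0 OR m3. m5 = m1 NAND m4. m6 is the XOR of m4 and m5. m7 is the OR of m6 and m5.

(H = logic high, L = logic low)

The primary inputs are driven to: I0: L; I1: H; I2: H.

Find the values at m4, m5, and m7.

m0 = I0 OR I1 = L OR H = H
m1 = NOT m0 = NOT H = L
m2 = I2 NAND m0 = H NAND H = L
m3 = m2 NOR m1 = L NOR L = H
m4 = m0 OR m3 = H OR H = H
m5 = m1 NAND m4 = L NAND H = H
m6 = m4 XOR m5 = H XOR H = L
m7 = m6 OR m5 = L OR H = H

m4 = H; m5 = H; m7 = H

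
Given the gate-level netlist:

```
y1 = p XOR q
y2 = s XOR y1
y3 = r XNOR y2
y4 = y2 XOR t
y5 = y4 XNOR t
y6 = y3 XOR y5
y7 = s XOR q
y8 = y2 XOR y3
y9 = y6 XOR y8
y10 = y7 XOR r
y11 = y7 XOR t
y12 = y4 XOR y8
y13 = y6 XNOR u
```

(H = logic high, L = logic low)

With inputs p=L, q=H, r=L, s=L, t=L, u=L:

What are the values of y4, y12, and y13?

y4 = H  y12 = L  y13 = H

y1 = p XOR q = L XOR H = H
y2 = s XOR y1 = L XOR H = H
y3 = r XNOR y2 = L XNOR H = L
y4 = y2 XOR t = H XOR L = H
y5 = y4 XNOR t = H XNOR L = L
y6 = y3 XOR y5 = L XOR L = L
y8 = y2 XOR y3 = H XOR L = H
y12 = y4 XOR y8 = H XOR H = L
y13 = y6 XNOR u = L XNOR L = H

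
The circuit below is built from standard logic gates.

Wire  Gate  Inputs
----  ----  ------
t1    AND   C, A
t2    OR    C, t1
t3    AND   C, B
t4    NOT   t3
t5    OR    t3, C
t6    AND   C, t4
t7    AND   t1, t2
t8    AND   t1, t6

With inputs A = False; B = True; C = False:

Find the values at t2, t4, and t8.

t1 = C AND A = False AND False = False
t2 = C OR t1 = False OR False = False
t3 = C AND B = False AND True = False
t4 = NOT t3 = NOT False = True
t6 = C AND t4 = False AND True = False
t8 = t1 AND t6 = False AND False = False

t2 = False  t4 = True  t8 = False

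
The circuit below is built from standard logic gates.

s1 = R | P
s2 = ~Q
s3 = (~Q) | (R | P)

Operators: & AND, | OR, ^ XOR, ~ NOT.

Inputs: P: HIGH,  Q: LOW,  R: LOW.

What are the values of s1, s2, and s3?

s1 = LOW | HIGH = HIGH
s2 = ~LOW = HIGH
s3 = (~LOW) | (LOW | HIGH) = HIGH

s1 = HIGH, s2 = HIGH, s3 = HIGH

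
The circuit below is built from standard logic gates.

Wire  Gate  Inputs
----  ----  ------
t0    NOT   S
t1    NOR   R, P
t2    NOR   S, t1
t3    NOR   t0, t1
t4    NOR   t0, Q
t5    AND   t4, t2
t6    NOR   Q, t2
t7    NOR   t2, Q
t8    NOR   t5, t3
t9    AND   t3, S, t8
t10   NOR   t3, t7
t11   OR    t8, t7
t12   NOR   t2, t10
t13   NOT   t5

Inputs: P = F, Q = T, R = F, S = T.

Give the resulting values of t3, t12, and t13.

t3 = F; t12 = F; t13 = T

t0 = NOT S = NOT T = F
t1 = R NOR P = F NOR F = T
t2 = S NOR t1 = T NOR T = F
t3 = t0 NOR t1 = F NOR T = F
t4 = t0 NOR Q = F NOR T = F
t5 = t4 AND t2 = F AND F = F
t7 = t2 NOR Q = F NOR T = F
t10 = t3 NOR t7 = F NOR F = T
t12 = t2 NOR t10 = F NOR T = F
t13 = NOT t5 = NOT F = T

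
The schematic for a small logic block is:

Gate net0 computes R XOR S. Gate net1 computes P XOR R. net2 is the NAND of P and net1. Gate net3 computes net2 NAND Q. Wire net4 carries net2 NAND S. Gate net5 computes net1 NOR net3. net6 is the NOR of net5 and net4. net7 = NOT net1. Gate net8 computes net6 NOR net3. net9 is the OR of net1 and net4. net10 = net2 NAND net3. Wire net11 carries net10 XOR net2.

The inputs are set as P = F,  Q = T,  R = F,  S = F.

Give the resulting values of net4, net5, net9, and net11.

net4 = T, net5 = T, net9 = T, net11 = F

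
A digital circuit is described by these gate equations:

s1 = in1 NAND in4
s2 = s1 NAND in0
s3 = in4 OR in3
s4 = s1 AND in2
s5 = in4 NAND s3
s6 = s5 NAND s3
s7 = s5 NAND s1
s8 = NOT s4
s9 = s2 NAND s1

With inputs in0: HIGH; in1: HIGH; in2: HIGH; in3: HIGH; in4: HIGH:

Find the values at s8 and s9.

s1 = in1 NAND in4 = HIGH NAND HIGH = LOW
s2 = s1 NAND in0 = LOW NAND HIGH = HIGH
s4 = s1 AND in2 = LOW AND HIGH = LOW
s8 = NOT s4 = NOT LOW = HIGH
s9 = s2 NAND s1 = HIGH NAND LOW = HIGH

s8 = HIGH; s9 = HIGH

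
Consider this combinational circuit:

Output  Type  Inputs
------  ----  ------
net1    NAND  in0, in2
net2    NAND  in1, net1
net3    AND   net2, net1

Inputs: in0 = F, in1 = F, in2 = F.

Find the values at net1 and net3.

net1 = in0 NAND in2 = F NAND F = T
net2 = in1 NAND net1 = F NAND T = T
net3 = net2 AND net1 = T AND T = T

net1 = T  net3 = T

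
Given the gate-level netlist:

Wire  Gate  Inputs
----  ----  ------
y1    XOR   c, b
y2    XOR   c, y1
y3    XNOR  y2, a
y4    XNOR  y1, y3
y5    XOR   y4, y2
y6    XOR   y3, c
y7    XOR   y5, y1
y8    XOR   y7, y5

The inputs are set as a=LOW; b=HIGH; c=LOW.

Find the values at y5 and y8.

y1 = c XOR b = LOW XOR HIGH = HIGH
y2 = c XOR y1 = LOW XOR HIGH = HIGH
y3 = y2 XNOR a = HIGH XNOR LOW = LOW
y4 = y1 XNOR y3 = HIGH XNOR LOW = LOW
y5 = y4 XOR y2 = LOW XOR HIGH = HIGH
y7 = y5 XOR y1 = HIGH XOR HIGH = LOW
y8 = y7 XOR y5 = LOW XOR HIGH = HIGH

y5 = HIGH; y8 = HIGH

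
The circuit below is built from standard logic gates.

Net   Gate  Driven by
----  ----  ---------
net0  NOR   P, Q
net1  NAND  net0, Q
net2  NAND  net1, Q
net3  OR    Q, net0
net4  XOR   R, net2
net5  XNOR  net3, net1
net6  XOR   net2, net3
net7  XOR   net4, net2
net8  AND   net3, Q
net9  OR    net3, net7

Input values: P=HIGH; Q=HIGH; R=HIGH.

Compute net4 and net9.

net0 = P NOR Q = HIGH NOR HIGH = LOW
net1 = net0 NAND Q = LOW NAND HIGH = HIGH
net2 = net1 NAND Q = HIGH NAND HIGH = LOW
net3 = Q OR net0 = HIGH OR LOW = HIGH
net4 = R XOR net2 = HIGH XOR LOW = HIGH
net7 = net4 XOR net2 = HIGH XOR LOW = HIGH
net9 = net3 OR net7 = HIGH OR HIGH = HIGH

net4 = HIGH  net9 = HIGH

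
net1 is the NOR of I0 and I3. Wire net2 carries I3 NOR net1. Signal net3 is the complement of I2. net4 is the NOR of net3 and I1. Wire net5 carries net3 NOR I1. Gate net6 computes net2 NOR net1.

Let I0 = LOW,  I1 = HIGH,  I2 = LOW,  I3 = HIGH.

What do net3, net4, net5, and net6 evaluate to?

net3 = HIGH  net4 = LOW  net5 = LOW  net6 = HIGH

net1 = I0 NOR I3 = LOW NOR HIGH = LOW
net2 = I3 NOR net1 = HIGH NOR LOW = LOW
net3 = NOT I2 = NOT LOW = HIGH
net4 = net3 NOR I1 = HIGH NOR HIGH = LOW
net5 = net3 NOR I1 = HIGH NOR HIGH = LOW
net6 = net2 NOR net1 = LOW NOR LOW = HIGH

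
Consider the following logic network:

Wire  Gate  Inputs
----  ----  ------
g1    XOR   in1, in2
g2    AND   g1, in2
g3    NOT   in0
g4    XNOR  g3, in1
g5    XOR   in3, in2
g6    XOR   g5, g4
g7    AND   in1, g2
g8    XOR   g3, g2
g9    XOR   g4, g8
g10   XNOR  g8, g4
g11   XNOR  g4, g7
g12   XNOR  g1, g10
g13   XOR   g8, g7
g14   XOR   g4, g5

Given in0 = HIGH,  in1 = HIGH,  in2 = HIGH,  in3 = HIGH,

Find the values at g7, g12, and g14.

g1 = in1 XOR in2 = HIGH XOR HIGH = LOW
g2 = g1 AND in2 = LOW AND HIGH = LOW
g3 = NOT in0 = NOT HIGH = LOW
g4 = g3 XNOR in1 = LOW XNOR HIGH = LOW
g5 = in3 XOR in2 = HIGH XOR HIGH = LOW
g7 = in1 AND g2 = HIGH AND LOW = LOW
g8 = g3 XOR g2 = LOW XOR LOW = LOW
g10 = g8 XNOR g4 = LOW XNOR LOW = HIGH
g12 = g1 XNOR g10 = LOW XNOR HIGH = LOW
g14 = g4 XOR g5 = LOW XOR LOW = LOW

g7 = LOW; g12 = LOW; g14 = LOW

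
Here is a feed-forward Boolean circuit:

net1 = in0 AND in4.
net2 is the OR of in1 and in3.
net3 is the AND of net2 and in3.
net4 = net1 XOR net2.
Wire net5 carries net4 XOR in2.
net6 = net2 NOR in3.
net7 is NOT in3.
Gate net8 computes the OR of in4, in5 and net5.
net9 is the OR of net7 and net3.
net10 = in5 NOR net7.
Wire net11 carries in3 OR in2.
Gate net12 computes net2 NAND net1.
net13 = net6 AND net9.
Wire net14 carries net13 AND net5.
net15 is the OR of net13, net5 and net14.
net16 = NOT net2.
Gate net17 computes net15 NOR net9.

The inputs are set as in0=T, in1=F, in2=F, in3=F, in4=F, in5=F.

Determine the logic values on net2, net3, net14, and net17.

net1 = in0 AND in4 = T AND F = F
net2 = in1 OR in3 = F OR F = F
net3 = net2 AND in3 = F AND F = F
net4 = net1 XOR net2 = F XOR F = F
net5 = net4 XOR in2 = F XOR F = F
net6 = net2 NOR in3 = F NOR F = T
net7 = NOT in3 = NOT F = T
net9 = net7 OR net3 = T OR F = T
net13 = net6 AND net9 = T AND T = T
net14 = net13 AND net5 = T AND F = F
net15 = net13 OR net5 OR net14 = T OR F OR F = T
net17 = net15 NOR net9 = T NOR T = F

net2 = F, net3 = F, net14 = F, net17 = F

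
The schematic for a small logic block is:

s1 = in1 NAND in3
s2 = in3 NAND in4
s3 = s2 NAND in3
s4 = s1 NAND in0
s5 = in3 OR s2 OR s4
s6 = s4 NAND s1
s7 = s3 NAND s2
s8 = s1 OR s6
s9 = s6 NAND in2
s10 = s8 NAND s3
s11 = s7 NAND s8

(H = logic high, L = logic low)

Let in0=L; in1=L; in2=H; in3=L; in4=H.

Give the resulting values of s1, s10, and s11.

s1 = H, s10 = L, s11 = H

s1 = in1 NAND in3 = L NAND L = H
s2 = in3 NAND in4 = L NAND H = H
s3 = s2 NAND in3 = H NAND L = H
s4 = s1 NAND in0 = H NAND L = H
s6 = s4 NAND s1 = H NAND H = L
s7 = s3 NAND s2 = H NAND H = L
s8 = s1 OR s6 = H OR L = H
s10 = s8 NAND s3 = H NAND H = L
s11 = s7 NAND s8 = L NAND H = H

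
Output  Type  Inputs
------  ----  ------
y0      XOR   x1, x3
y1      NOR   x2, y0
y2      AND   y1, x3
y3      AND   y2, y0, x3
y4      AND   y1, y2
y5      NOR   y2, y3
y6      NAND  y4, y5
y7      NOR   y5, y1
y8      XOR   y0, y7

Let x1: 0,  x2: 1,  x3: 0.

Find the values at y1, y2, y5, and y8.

y0 = x1 XOR x3 = 0 XOR 0 = 0
y1 = x2 NOR y0 = 1 NOR 0 = 0
y2 = y1 AND x3 = 0 AND 0 = 0
y3 = y2 AND y0 AND x3 = 0 AND 0 AND 0 = 0
y5 = y2 NOR y3 = 0 NOR 0 = 1
y7 = y5 NOR y1 = 1 NOR 0 = 0
y8 = y0 XOR y7 = 0 XOR 0 = 0

y1 = 0  y2 = 0  y5 = 1  y8 = 0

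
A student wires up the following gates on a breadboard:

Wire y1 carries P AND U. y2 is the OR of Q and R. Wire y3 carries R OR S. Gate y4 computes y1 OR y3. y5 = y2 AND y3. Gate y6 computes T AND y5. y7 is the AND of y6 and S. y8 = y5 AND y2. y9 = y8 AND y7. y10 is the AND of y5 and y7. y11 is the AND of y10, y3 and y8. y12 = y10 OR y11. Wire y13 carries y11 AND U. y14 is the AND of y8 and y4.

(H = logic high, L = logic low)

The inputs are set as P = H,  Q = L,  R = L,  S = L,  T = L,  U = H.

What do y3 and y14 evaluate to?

y3 = L, y14 = L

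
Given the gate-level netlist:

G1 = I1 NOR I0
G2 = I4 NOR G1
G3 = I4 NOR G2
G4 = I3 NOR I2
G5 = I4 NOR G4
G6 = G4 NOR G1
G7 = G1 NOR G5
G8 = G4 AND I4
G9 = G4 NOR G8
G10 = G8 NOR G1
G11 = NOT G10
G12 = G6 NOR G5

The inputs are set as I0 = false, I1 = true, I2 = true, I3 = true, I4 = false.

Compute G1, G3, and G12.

G1 = false, G3 = false, G12 = false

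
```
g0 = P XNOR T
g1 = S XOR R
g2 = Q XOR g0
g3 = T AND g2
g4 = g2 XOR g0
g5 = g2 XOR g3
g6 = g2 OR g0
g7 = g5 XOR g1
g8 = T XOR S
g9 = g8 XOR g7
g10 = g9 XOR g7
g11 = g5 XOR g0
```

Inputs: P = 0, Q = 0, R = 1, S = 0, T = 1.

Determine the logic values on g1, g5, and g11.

g0 = P XNOR T = 0 XNOR 1 = 0
g1 = S XOR R = 0 XOR 1 = 1
g2 = Q XOR g0 = 0 XOR 0 = 0
g3 = T AND g2 = 1 AND 0 = 0
g5 = g2 XOR g3 = 0 XOR 0 = 0
g11 = g5 XOR g0 = 0 XOR 0 = 0

g1 = 1  g5 = 0  g11 = 0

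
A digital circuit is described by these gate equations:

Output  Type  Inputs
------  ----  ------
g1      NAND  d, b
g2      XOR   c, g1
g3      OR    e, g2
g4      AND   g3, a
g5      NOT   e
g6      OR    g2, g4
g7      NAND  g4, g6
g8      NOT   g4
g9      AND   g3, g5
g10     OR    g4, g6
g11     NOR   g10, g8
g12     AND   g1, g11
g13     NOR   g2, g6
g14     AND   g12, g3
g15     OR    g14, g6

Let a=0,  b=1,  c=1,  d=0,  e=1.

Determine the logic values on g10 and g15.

g1 = d NAND b = 0 NAND 1 = 1
g2 = c XOR g1 = 1 XOR 1 = 0
g3 = e OR g2 = 1 OR 0 = 1
g4 = g3 AND a = 1 AND 0 = 0
g6 = g2 OR g4 = 0 OR 0 = 0
g8 = NOT g4 = NOT 0 = 1
g10 = g4 OR g6 = 0 OR 0 = 0
g11 = g10 NOR g8 = 0 NOR 1 = 0
g12 = g1 AND g11 = 1 AND 0 = 0
g14 = g12 AND g3 = 0 AND 1 = 0
g15 = g14 OR g6 = 0 OR 0 = 0

g10 = 0; g15 = 0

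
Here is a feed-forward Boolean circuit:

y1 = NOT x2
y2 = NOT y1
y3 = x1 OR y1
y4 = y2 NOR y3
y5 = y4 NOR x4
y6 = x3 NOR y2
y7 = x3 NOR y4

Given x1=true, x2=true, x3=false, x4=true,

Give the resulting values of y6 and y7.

y1 = NOT x2 = NOT true = false
y2 = NOT y1 = NOT false = true
y3 = x1 OR y1 = true OR false = true
y4 = y2 NOR y3 = true NOR true = false
y6 = x3 NOR y2 = false NOR true = false
y7 = x3 NOR y4 = false NOR false = true

y6 = false  y7 = true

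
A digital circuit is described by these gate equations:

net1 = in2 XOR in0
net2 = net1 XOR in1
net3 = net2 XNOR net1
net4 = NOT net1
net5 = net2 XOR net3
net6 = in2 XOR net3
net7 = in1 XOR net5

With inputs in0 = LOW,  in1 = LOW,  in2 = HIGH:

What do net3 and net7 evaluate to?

net3 = HIGH; net7 = LOW

net1 = in2 XOR in0 = HIGH XOR LOW = HIGH
net2 = net1 XOR in1 = HIGH XOR LOW = HIGH
net3 = net2 XNOR net1 = HIGH XNOR HIGH = HIGH
net5 = net2 XOR net3 = HIGH XOR HIGH = LOW
net7 = in1 XOR net5 = LOW XOR LOW = LOW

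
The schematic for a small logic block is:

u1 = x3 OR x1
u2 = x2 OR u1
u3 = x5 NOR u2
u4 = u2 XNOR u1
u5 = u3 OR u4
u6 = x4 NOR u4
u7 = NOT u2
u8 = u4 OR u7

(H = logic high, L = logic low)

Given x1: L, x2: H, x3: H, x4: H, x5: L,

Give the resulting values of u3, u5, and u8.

u3 = L  u5 = H  u8 = H

u1 = x3 OR x1 = H OR L = H
u2 = x2 OR u1 = H OR H = H
u3 = x5 NOR u2 = L NOR H = L
u4 = u2 XNOR u1 = H XNOR H = H
u5 = u3 OR u4 = L OR H = H
u7 = NOT u2 = NOT H = L
u8 = u4 OR u7 = H OR L = H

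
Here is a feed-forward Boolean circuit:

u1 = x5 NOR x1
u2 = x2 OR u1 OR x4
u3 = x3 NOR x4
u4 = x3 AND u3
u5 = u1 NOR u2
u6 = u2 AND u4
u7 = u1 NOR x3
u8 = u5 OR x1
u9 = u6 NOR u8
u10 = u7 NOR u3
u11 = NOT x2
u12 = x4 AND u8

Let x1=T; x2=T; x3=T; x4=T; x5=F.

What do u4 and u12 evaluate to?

u1 = x5 NOR x1 = F NOR T = F
u2 = x2 OR u1 OR x4 = T OR F OR T = T
u3 = x3 NOR x4 = T NOR T = F
u4 = x3 AND u3 = T AND F = F
u5 = u1 NOR u2 = F NOR T = F
u8 = u5 OR x1 = F OR T = T
u12 = x4 AND u8 = T AND T = T

u4 = F, u12 = T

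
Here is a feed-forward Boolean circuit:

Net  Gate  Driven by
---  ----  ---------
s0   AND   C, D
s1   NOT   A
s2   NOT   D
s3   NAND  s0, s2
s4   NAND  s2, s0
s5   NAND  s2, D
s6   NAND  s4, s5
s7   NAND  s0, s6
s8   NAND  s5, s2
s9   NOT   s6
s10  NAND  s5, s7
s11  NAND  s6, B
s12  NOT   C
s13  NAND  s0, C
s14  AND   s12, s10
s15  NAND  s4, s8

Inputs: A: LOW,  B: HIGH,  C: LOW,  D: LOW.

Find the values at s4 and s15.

s4 = HIGH  s15 = HIGH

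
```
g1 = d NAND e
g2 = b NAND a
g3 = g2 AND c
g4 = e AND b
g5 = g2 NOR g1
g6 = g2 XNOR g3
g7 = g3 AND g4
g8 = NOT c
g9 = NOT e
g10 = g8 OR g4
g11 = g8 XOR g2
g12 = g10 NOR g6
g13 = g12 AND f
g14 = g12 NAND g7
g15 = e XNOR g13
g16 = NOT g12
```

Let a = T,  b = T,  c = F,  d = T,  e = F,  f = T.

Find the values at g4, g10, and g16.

g4 = F, g10 = T, g16 = T

g2 = b NAND a = T NAND T = F
g3 = g2 AND c = F AND F = F
g4 = e AND b = F AND T = F
g6 = g2 XNOR g3 = F XNOR F = T
g8 = NOT c = NOT F = T
g10 = g8 OR g4 = T OR F = T
g12 = g10 NOR g6 = T NOR T = F
g16 = NOT g12 = NOT F = T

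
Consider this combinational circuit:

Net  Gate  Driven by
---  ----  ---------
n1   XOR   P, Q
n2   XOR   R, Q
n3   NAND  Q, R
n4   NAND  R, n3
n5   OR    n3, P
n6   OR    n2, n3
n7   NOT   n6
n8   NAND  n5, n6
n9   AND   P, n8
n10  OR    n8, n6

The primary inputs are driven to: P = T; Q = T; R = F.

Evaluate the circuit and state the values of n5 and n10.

n2 = R XOR Q = F XOR T = T
n3 = Q NAND R = T NAND F = T
n5 = n3 OR P = T OR T = T
n6 = n2 OR n3 = T OR T = T
n8 = n5 NAND n6 = T NAND T = F
n10 = n8 OR n6 = F OR T = T

n5 = T; n10 = T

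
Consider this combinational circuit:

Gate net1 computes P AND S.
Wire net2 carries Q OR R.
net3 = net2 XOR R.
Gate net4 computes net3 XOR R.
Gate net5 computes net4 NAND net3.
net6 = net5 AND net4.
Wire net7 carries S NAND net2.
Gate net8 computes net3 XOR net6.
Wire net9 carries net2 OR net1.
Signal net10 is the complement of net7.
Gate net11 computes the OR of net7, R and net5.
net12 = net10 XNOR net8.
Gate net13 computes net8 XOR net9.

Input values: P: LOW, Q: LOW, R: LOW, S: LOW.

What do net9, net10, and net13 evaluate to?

net1 = P AND S = LOW AND LOW = LOW
net2 = Q OR R = LOW OR LOW = LOW
net3 = net2 XOR R = LOW XOR LOW = LOW
net4 = net3 XOR R = LOW XOR LOW = LOW
net5 = net4 NAND net3 = LOW NAND LOW = HIGH
net6 = net5 AND net4 = HIGH AND LOW = LOW
net7 = S NAND net2 = LOW NAND LOW = HIGH
net8 = net3 XOR net6 = LOW XOR LOW = LOW
net9 = net2 OR net1 = LOW OR LOW = LOW
net10 = NOT net7 = NOT HIGH = LOW
net13 = net8 XOR net9 = LOW XOR LOW = LOW

net9 = LOW, net10 = LOW, net13 = LOW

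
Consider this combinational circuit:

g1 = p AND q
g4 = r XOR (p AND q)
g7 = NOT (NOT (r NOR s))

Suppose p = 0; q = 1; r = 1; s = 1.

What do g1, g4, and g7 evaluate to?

g1 = 0 AND 1 = 0
g4 = 1 XOR (0 AND 1) = 1
g7 = NOT (NOT (1 NOR 1)) = 0

g1 = 0, g4 = 1, g7 = 0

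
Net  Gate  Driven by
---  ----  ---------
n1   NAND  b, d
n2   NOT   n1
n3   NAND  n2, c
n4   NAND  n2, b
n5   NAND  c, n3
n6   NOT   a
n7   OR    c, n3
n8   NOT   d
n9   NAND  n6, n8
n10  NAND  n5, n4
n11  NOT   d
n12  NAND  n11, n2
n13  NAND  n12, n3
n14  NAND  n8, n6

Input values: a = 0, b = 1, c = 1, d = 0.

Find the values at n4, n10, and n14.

n4 = 1; n10 = 1; n14 = 0

n1 = b NAND d = 1 NAND 0 = 1
n2 = NOT n1 = NOT 1 = 0
n3 = n2 NAND c = 0 NAND 1 = 1
n4 = n2 NAND b = 0 NAND 1 = 1
n5 = c NAND n3 = 1 NAND 1 = 0
n6 = NOT a = NOT 0 = 1
n8 = NOT d = NOT 0 = 1
n10 = n5 NAND n4 = 0 NAND 1 = 1
n14 = n8 NAND n6 = 1 NAND 1 = 0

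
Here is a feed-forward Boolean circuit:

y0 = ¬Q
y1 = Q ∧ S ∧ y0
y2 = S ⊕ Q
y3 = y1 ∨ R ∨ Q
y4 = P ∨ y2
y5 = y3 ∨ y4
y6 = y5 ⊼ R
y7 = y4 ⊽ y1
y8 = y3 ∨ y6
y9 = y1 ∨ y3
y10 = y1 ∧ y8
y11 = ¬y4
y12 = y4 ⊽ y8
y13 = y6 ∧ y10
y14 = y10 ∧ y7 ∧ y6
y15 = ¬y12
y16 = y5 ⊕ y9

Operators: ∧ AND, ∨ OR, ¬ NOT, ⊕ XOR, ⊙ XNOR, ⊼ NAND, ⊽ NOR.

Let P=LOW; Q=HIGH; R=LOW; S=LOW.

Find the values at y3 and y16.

y0 = NOT Q = NOT HIGH = LOW
y1 = Q AND S AND y0 = HIGH AND LOW AND LOW = LOW
y2 = S XOR Q = LOW XOR HIGH = HIGH
y3 = y1 OR R OR Q = LOW OR LOW OR HIGH = HIGH
y4 = P OR y2 = LOW OR HIGH = HIGH
y5 = y3 OR y4 = HIGH OR HIGH = HIGH
y9 = y1 OR y3 = LOW OR HIGH = HIGH
y16 = y5 XOR y9 = HIGH XOR HIGH = LOW

y3 = HIGH; y16 = LOW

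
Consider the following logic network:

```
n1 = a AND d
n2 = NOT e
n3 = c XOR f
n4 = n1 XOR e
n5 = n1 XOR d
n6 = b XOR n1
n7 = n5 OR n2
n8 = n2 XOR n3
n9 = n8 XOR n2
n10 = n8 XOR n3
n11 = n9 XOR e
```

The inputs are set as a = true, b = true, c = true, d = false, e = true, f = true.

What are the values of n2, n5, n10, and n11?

n2 = false; n5 = false; n10 = false; n11 = true

n1 = a AND d = true AND false = false
n2 = NOT e = NOT true = false
n3 = c XOR f = true XOR true = false
n5 = n1 XOR d = false XOR false = false
n8 = n2 XOR n3 = false XOR false = false
n9 = n8 XOR n2 = false XOR false = false
n10 = n8 XOR n3 = false XOR false = false
n11 = n9 XOR e = false XOR true = true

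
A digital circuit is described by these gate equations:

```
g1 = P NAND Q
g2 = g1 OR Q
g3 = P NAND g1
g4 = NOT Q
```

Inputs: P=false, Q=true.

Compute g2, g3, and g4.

g2 = true, g3 = true, g4 = false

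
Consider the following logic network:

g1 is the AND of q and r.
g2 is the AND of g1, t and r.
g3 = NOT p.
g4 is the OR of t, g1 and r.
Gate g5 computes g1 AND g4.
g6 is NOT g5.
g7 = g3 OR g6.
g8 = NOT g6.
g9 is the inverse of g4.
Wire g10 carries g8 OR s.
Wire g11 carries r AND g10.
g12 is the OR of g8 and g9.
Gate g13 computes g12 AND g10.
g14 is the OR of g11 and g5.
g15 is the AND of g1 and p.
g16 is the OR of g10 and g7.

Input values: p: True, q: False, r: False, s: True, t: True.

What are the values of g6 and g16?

g6 = True  g16 = True

g1 = q AND r = False AND False = False
g3 = NOT p = NOT True = False
g4 = t OR g1 OR r = True OR False OR False = True
g5 = g1 AND g4 = False AND True = False
g6 = NOT g5 = NOT False = True
g7 = g3 OR g6 = False OR True = True
g8 = NOT g6 = NOT True = False
g10 = g8 OR s = False OR True = True
g16 = g10 OR g7 = True OR True = True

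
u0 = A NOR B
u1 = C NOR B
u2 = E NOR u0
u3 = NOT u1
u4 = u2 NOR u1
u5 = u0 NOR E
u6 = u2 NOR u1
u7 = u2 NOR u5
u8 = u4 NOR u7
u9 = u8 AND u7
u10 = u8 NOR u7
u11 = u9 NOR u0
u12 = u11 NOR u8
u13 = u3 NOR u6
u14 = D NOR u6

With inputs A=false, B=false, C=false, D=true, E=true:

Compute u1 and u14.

u0 = A NOR B = false NOR false = true
u1 = C NOR B = false NOR false = true
u2 = E NOR u0 = true NOR true = false
u6 = u2 NOR u1 = false NOR true = false
u14 = D NOR u6 = true NOR false = false

u1 = true  u14 = false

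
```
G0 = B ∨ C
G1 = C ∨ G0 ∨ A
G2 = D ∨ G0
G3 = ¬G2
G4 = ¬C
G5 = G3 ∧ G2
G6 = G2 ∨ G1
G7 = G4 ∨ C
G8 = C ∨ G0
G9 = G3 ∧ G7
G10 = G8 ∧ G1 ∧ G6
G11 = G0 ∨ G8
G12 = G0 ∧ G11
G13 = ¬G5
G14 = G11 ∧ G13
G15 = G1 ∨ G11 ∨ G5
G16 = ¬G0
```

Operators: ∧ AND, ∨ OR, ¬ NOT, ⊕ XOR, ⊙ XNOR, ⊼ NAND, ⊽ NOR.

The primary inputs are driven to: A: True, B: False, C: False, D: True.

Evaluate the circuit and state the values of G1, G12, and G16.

G1 = True, G12 = False, G16 = True

G0 = B OR C = False OR False = False
G1 = C OR G0 OR A = False OR False OR True = True
G8 = C OR G0 = False OR False = False
G11 = G0 OR G8 = False OR False = False
G12 = G0 AND G11 = False AND False = False
G16 = NOT G0 = NOT False = True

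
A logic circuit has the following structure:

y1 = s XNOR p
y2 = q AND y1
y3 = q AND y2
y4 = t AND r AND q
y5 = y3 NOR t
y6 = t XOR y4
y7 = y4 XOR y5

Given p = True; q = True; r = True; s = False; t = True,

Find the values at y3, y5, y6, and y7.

y1 = s XNOR p = False XNOR True = False
y2 = q AND y1 = True AND False = False
y3 = q AND y2 = True AND False = False
y4 = t AND r AND q = True AND True AND True = True
y5 = y3 NOR t = False NOR True = False
y6 = t XOR y4 = True XOR True = False
y7 = y4 XOR y5 = True XOR False = True

y3 = False  y5 = False  y6 = False  y7 = True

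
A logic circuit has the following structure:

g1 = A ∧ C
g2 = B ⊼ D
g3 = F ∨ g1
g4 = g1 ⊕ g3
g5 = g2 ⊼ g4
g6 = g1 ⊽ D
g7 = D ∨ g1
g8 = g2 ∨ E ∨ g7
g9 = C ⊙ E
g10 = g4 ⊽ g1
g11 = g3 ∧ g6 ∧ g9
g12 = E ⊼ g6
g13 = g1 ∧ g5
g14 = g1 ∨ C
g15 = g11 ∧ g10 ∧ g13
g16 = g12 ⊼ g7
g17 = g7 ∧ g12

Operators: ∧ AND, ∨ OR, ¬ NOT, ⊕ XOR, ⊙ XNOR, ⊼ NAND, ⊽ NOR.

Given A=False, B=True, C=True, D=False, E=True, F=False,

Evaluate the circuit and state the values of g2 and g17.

g1 = A AND C = False AND True = False
g2 = B NAND D = True NAND False = True
g6 = g1 NOR D = False NOR False = True
g7 = D OR g1 = False OR False = False
g12 = E NAND g6 = True NAND True = False
g17 = g7 AND g12 = False AND False = False

g2 = True; g17 = False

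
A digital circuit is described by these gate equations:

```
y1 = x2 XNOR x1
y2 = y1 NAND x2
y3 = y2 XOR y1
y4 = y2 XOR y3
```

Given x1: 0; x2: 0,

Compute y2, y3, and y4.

y1 = x2 XNOR x1 = 0 XNOR 0 = 1
y2 = y1 NAND x2 = 1 NAND 0 = 1
y3 = y2 XOR y1 = 1 XOR 1 = 0
y4 = y2 XOR y3 = 1 XOR 0 = 1

y2 = 1; y3 = 0; y4 = 1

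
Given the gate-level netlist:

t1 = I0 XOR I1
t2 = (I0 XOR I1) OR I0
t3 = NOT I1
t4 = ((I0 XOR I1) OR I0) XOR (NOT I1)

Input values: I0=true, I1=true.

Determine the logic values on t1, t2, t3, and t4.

t1 = false  t2 = true  t3 = false  t4 = true

t1 = true XOR true = false
t2 = (true XOR true) OR true = true
t3 = NOT true = false
t4 = ((true XOR true) OR true) XOR (NOT true) = true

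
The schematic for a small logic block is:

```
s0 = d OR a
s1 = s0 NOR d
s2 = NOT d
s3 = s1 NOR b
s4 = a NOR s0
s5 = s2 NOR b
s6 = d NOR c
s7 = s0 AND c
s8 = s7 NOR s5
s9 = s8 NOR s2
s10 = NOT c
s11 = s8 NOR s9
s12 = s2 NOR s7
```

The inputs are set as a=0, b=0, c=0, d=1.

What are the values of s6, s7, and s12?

s0 = d OR a = 1 OR 0 = 1
s2 = NOT d = NOT 1 = 0
s6 = d NOR c = 1 NOR 0 = 0
s7 = s0 AND c = 1 AND 0 = 0
s12 = s2 NOR s7 = 0 NOR 0 = 1

s6 = 0  s7 = 0  s12 = 1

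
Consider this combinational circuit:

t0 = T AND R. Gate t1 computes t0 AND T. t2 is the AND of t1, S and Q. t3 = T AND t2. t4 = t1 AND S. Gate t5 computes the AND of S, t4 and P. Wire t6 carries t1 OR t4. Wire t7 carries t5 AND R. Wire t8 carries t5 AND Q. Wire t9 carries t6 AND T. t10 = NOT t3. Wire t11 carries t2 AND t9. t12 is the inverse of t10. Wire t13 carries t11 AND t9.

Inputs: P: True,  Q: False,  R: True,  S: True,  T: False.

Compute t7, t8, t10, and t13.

t7 = False, t8 = False, t10 = True, t13 = False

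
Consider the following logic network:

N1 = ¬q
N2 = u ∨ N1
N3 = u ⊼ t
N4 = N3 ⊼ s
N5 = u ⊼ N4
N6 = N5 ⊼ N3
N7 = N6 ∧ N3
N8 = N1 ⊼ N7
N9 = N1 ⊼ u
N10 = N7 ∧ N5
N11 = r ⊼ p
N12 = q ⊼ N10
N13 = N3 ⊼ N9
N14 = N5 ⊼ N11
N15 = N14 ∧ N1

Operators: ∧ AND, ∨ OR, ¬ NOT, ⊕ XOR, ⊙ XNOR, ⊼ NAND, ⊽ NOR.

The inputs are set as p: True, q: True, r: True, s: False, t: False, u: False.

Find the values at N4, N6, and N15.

N1 = NOT q = NOT True = False
N3 = u NAND t = False NAND False = True
N4 = N3 NAND s = True NAND False = True
N5 = u NAND N4 = False NAND True = True
N6 = N5 NAND N3 = True NAND True = False
N11 = r NAND p = True NAND True = False
N14 = N5 NAND N11 = True NAND False = True
N15 = N14 AND N1 = True AND False = False

N4 = True, N6 = False, N15 = False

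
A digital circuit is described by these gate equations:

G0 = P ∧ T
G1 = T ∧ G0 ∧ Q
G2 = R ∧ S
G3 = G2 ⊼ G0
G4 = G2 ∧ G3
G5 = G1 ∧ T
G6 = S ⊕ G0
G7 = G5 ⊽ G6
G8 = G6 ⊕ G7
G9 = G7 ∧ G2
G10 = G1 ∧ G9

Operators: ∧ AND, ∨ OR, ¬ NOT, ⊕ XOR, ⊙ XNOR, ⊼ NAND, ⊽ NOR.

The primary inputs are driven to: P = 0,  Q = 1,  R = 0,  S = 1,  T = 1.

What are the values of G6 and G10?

G0 = P AND T = 0 AND 1 = 0
G1 = T AND G0 AND Q = 1 AND 0 AND 1 = 0
G2 = R AND S = 0 AND 1 = 0
G5 = G1 AND T = 0 AND 1 = 0
G6 = S XOR G0 = 1 XOR 0 = 1
G7 = G5 NOR G6 = 0 NOR 1 = 0
G9 = G7 AND G2 = 0 AND 0 = 0
G10 = G1 AND G9 = 0 AND 0 = 0

G6 = 1  G10 = 0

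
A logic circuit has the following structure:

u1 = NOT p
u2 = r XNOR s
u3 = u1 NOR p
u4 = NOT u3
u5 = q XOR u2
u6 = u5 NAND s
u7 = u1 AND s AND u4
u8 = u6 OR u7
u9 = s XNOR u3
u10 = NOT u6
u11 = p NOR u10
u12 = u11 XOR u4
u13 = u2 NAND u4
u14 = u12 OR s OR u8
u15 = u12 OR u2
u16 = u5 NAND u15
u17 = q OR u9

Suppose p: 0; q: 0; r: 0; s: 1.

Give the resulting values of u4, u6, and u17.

u4 = 1, u6 = 1, u17 = 0

u1 = NOT p = NOT 0 = 1
u2 = r XNOR s = 0 XNOR 1 = 0
u3 = u1 NOR p = 1 NOR 0 = 0
u4 = NOT u3 = NOT 0 = 1
u5 = q XOR u2 = 0 XOR 0 = 0
u6 = u5 NAND s = 0 NAND 1 = 1
u9 = s XNOR u3 = 1 XNOR 0 = 0
u17 = q OR u9 = 0 OR 0 = 0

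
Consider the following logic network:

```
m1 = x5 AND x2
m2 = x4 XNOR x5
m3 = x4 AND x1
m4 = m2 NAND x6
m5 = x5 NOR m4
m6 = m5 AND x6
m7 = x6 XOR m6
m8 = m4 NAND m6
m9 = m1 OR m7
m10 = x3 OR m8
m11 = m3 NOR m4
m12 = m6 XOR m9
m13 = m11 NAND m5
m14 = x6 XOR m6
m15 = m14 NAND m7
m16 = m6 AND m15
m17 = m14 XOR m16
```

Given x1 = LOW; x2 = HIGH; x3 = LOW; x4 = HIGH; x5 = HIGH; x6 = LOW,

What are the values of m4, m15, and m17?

m2 = x4 XNOR x5 = HIGH XNOR HIGH = HIGH
m4 = m2 NAND x6 = HIGH NAND LOW = HIGH
m5 = x5 NOR m4 = HIGH NOR HIGH = LOW
m6 = m5 AND x6 = LOW AND LOW = LOW
m7 = x6 XOR m6 = LOW XOR LOW = LOW
m14 = x6 XOR m6 = LOW XOR LOW = LOW
m15 = m14 NAND m7 = LOW NAND LOW = HIGH
m16 = m6 AND m15 = LOW AND HIGH = LOW
m17 = m14 XOR m16 = LOW XOR LOW = LOW

m4 = HIGH  m15 = HIGH  m17 = LOW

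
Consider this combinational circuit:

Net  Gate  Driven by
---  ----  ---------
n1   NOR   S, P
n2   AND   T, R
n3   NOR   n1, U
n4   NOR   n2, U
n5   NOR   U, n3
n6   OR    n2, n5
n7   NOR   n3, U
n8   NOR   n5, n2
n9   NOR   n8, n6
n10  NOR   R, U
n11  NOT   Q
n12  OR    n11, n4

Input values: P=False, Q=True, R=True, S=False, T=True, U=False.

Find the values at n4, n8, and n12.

n4 = False; n8 = False; n12 = False

n1 = S NOR P = False NOR False = True
n2 = T AND R = True AND True = True
n3 = n1 NOR U = True NOR False = False
n4 = n2 NOR U = True NOR False = False
n5 = U NOR n3 = False NOR False = True
n8 = n5 NOR n2 = True NOR True = False
n11 = NOT Q = NOT True = False
n12 = n11 OR n4 = False OR False = False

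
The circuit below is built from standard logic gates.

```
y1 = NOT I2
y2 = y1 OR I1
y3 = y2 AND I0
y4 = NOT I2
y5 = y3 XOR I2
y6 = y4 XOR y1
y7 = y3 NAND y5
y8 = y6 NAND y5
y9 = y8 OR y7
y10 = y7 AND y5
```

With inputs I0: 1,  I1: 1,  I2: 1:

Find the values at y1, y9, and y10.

y1 = 0; y9 = 1; y10 = 0

y1 = NOT I2 = NOT 1 = 0
y2 = y1 OR I1 = 0 OR 1 = 1
y3 = y2 AND I0 = 1 AND 1 = 1
y4 = NOT I2 = NOT 1 = 0
y5 = y3 XOR I2 = 1 XOR 1 = 0
y6 = y4 XOR y1 = 0 XOR 0 = 0
y7 = y3 NAND y5 = 1 NAND 0 = 1
y8 = y6 NAND y5 = 0 NAND 0 = 1
y9 = y8 OR y7 = 1 OR 1 = 1
y10 = y7 AND y5 = 1 AND 0 = 0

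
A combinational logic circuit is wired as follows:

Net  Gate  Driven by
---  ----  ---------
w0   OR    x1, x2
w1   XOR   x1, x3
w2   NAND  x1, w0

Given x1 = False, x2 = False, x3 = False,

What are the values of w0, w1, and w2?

w0 = False, w1 = False, w2 = True

w0 = x1 OR x2 = False OR False = False
w1 = x1 XOR x3 = False XOR False = False
w2 = x1 NAND w0 = False NAND False = True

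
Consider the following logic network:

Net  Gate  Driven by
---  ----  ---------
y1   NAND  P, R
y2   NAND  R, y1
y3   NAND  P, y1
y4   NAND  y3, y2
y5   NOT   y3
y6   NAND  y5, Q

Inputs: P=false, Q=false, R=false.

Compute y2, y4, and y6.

y2 = true; y4 = false; y6 = true

y1 = P NAND R = false NAND false = true
y2 = R NAND y1 = false NAND true = true
y3 = P NAND y1 = false NAND true = true
y4 = y3 NAND y2 = true NAND true = false
y5 = NOT y3 = NOT true = false
y6 = y5 NAND Q = false NAND false = true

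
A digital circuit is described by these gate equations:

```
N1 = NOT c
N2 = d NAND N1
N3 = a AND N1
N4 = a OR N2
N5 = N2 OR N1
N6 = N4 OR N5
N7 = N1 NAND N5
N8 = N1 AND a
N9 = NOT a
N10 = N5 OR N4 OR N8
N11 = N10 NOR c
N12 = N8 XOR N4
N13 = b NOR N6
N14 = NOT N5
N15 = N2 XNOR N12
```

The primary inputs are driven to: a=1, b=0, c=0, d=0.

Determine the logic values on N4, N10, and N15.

N4 = 1  N10 = 1  N15 = 0

N1 = NOT c = NOT 0 = 1
N2 = d NAND N1 = 0 NAND 1 = 1
N4 = a OR N2 = 1 OR 1 = 1
N5 = N2 OR N1 = 1 OR 1 = 1
N8 = N1 AND a = 1 AND 1 = 1
N10 = N5 OR N4 OR N8 = 1 OR 1 OR 1 = 1
N12 = N8 XOR N4 = 1 XOR 1 = 0
N15 = N2 XNOR N12 = 1 XNOR 0 = 0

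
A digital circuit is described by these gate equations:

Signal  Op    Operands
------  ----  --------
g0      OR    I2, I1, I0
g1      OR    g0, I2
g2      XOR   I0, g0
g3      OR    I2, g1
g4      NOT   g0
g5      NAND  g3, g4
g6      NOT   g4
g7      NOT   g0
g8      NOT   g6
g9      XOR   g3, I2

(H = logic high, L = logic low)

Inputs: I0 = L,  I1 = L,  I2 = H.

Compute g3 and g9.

g3 = H  g9 = L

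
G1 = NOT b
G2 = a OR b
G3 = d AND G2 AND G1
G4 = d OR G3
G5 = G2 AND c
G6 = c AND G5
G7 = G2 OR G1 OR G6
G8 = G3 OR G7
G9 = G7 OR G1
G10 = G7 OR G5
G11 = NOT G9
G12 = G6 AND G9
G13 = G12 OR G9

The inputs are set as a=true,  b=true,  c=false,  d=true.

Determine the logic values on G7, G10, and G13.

G7 = true, G10 = true, G13 = true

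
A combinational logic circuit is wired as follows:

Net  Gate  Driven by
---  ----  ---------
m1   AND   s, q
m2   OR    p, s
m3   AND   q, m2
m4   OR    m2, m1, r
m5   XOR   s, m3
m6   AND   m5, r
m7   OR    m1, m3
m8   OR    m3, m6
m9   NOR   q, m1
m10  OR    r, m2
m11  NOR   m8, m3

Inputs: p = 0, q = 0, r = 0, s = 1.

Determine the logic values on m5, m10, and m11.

m5 = 1, m10 = 1, m11 = 1

m2 = p OR s = 0 OR 1 = 1
m3 = q AND m2 = 0 AND 1 = 0
m5 = s XOR m3 = 1 XOR 0 = 1
m6 = m5 AND r = 1 AND 0 = 0
m8 = m3 OR m6 = 0 OR 0 = 0
m10 = r OR m2 = 0 OR 1 = 1
m11 = m8 NOR m3 = 0 NOR 0 = 1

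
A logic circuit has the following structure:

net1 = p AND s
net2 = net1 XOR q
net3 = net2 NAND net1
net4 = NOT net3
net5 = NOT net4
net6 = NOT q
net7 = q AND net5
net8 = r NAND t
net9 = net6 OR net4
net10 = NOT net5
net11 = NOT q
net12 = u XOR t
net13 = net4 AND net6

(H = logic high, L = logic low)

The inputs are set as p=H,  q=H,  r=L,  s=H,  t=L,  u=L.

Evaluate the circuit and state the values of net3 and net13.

net3 = H, net13 = L

net1 = p AND s = H AND H = H
net2 = net1 XOR q = H XOR H = L
net3 = net2 NAND net1 = L NAND H = H
net4 = NOT net3 = NOT H = L
net6 = NOT q = NOT H = L
net13 = net4 AND net6 = L AND L = L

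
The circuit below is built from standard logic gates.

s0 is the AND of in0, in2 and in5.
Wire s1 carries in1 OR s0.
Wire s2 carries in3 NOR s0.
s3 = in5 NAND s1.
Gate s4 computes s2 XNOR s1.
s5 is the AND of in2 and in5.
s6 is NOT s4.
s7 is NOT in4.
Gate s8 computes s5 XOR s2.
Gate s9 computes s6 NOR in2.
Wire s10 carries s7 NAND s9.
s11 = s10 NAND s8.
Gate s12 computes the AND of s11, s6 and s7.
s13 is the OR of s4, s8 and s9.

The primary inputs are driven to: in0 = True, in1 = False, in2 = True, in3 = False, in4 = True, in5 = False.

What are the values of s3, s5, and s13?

s3 = True, s5 = False, s13 = True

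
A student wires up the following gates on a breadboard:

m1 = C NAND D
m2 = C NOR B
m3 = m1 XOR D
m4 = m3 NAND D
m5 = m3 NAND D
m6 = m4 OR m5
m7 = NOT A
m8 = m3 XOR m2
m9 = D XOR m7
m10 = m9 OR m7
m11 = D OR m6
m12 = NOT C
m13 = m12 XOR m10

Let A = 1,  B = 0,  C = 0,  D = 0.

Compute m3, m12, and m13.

m3 = 1  m12 = 1  m13 = 1

m1 = C NAND D = 0 NAND 0 = 1
m3 = m1 XOR D = 1 XOR 0 = 1
m7 = NOT A = NOT 1 = 0
m9 = D XOR m7 = 0 XOR 0 = 0
m10 = m9 OR m7 = 0 OR 0 = 0
m12 = NOT C = NOT 0 = 1
m13 = m12 XOR m10 = 1 XOR 0 = 1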